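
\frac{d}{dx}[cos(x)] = -sin(x)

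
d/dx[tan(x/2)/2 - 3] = 1/(4*cos(x/2)^2)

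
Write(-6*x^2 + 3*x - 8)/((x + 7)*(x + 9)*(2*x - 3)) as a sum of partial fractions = -4/(21*(2*x - 3)) - 521/(42*(x + 9)) + 19/(2*(x + 7))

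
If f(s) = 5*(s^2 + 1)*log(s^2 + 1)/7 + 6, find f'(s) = 10*s*log(s^2 + 1)/7 + 10*s/7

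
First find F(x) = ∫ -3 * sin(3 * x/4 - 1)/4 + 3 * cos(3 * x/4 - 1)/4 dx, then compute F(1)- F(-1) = -sin(1/4) - cos(7/4) + cos(1/4) + sin(7/4)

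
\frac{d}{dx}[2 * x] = 2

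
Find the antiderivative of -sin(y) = cos(y) + C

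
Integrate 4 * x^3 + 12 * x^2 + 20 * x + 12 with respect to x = x^4 + 4*x^3 + 10*x^2 + 12*x + C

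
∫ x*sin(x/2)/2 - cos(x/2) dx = -x*cos(x/2) + C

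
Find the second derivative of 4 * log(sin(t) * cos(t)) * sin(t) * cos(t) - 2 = (-2*(1 - cos(4*t))*log(sin(2*t)/2) + 4*sin(t)^4 + 4*cos(t)^4 + 3*cos(4*t) - 3)/(sin(t)*cos(t))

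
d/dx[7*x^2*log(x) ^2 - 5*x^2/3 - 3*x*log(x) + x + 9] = 14*x*log(x)^2 + 14*x*log(x) - 10*x/3 - 3*log(x) - 2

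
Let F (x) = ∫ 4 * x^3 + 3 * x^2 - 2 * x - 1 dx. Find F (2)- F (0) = 18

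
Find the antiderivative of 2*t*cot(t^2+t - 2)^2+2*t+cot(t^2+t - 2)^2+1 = -cot(t^2 + t - 2) + C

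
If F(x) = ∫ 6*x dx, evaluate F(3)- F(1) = 24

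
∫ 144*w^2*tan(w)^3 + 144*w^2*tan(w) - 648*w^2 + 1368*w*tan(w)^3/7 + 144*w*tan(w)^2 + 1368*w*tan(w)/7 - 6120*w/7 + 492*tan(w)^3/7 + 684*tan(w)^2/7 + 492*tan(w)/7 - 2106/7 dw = (-12*w/7 - 8*(3*w + 2)^2 - 22/7)*(3*w - tan(w)^2 + 2) + C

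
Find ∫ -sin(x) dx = cos(x) + C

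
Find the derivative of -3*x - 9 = -3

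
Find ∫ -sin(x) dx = cos(x) + C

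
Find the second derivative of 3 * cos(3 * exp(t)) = -9*(3*exp(t)*cos(3*exp(t)) + sin(3*exp(t)))*exp(t)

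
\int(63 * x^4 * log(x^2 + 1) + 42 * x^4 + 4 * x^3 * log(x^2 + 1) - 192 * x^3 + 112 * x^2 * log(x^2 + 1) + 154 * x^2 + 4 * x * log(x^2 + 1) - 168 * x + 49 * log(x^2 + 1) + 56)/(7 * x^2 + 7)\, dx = -14*x^2 + 8*x + (21*x^3 + 2*x^2 + 49*x + 14)*log(x^2 + 1)/7 + C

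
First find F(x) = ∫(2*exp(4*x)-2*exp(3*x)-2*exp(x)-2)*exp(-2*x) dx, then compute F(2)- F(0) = -1 + (-1 - exp(-2) + exp(2))^2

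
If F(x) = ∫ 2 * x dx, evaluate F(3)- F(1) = 8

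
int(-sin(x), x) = cos(x) + C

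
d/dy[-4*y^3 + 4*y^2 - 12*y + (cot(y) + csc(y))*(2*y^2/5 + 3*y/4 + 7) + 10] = -2*y^2*cot(y)^2/5 - 2*y^2*cot(y)*csc(y)/5 - 62*y^2/5 - 3*y*cot(y)^2/4 - 3*y*cot(y)*csc(y)/4 + 4*y*cot(y)/5 + 4*y*csc(y)/5 + 29*y/4 - 7*cot(y)^2 - 7*cot(y)*csc(y) + 3*cot(y)/4 + 3*csc(y)/4 - 19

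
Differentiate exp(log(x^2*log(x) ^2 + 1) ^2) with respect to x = (4*x*exp(log(x^2*log(x)^2 + 1)^2)*log(x)^2*log(x^2*log(x)^2 + 1) + 4*x*exp(log(x^2*log(x)^2 + 1)^2)*log(x)*log(x^2*log(x)^2 + 1))/(x^2*log(x)^2 + 1)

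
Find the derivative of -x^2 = -2*x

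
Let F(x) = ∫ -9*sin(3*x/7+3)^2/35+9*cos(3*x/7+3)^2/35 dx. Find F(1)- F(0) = -3*sin(6)/10 + 3*sin(48/7)/10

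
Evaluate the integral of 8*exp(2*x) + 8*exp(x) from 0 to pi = -16 + (2 + 2*exp(pi))^2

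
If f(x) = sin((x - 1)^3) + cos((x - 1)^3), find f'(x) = -3*x^2*sin(x^3 - 3*x^2 + 3*x - 1) + 3*x^2*cos(x^3 - 3*x^2 + 3*x - 1) + 6*x*sin(x^3 - 3*x^2 + 3*x - 1) - 6*x*cos(x^3 - 3*x^2 + 3*x - 1) - 3*sin(x^3 - 3*x^2 + 3*x - 1) + 3*cos(x^3 - 3*x^2 + 3*x - 1)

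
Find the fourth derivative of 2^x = 2^x*log(2)^4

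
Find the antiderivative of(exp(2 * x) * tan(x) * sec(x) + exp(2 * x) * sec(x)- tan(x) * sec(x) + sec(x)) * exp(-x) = 2*sinh(x)*sec(x) + C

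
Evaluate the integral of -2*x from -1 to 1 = 0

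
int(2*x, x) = x^2 + C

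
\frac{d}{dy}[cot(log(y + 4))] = -1/((y + 4)*sin(log(y + 4))^2)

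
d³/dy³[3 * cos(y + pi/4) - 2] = 3*sin(y + pi/4)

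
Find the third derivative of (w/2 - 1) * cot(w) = -3*w*cot(w)^4 - 4*w*cot(w)^2 - w + 6*cot(w)^4 + 3*cot(w)^3 + 8*cot(w)^2 + 3*cot(w) + 2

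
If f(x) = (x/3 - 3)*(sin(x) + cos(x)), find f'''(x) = x*sin(x)/3 - x*cos(x)/3 - 4*sin(x) + 2*cos(x)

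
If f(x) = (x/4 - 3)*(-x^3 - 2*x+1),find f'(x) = -x^3 + 9*x^2 - x + 25/4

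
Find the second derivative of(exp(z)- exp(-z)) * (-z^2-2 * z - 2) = (-z^2*exp(2*z) + z^2 - 6*z*exp(2*z) - 2*z - 8*exp(2*z))*exp(-z)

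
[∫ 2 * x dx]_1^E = -1 + exp(2)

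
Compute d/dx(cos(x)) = -sin(x)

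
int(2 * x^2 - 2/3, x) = 2*x^3/3 - 2*x/3 + C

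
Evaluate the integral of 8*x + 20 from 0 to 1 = 24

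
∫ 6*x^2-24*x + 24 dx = 2*x^3 - 12*x^2 + 24*x + C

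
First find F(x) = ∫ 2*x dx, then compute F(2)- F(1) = 3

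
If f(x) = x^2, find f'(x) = 2*x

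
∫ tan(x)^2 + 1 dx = tan(x) + C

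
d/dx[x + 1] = 1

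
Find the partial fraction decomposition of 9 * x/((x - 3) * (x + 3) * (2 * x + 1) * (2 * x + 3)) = -1/(2*x + 3) + 9/(35*(2*x + 1)) + 3/(10*(x + 3)) + 1/(14*(x - 3))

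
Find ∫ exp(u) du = exp(u) + C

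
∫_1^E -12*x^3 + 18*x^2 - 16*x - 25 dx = (4 - 4*E)*(7 + 4*E + 3*exp(3)/4 + 3*exp(2)) - 4 + (-2 + 3*E)*(-3 + 2*E + 5*exp(2))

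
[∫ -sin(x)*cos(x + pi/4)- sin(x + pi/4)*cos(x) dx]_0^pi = 0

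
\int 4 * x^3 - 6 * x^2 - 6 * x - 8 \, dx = x^4 - 2*x^3 - 3*x^2 - 8*x + C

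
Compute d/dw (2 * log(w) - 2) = 2/w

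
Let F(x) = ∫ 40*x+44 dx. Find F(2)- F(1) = 104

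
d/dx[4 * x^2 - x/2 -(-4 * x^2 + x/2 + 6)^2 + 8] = -64*x^3 + 12*x^2 + 207*x/2 - 13/2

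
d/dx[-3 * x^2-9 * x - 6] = -6*x - 9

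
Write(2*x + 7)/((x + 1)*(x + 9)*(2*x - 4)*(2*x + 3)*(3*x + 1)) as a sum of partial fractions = -513/(5096*(3*x + 1)) - 32/(735*(2*x + 3)) - 1/(6240*(x + 9)) + 5/(96*(x + 1)) + 1/(294*(x - 2))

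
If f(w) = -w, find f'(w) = -1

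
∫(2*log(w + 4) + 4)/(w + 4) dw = (log(w + 4) + 2)^2 + C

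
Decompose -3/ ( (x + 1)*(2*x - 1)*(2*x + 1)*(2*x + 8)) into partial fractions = 3/(7*(2*x + 1)) - 1/(9*(2*x - 1)) + 1/(126*(x + 4)) - 1/(6*(x + 1))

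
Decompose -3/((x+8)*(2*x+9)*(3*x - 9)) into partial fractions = 4/(105*(2*x + 9)) - 1/(77*(x + 8)) - 1/(165*(x - 3))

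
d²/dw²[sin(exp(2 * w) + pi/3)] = 4*(-exp(2*w)*sin(exp(2*w) + pi/3) + cos(exp(2*w) + pi/3))*exp(2*w)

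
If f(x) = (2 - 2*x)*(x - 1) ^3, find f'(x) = -8*x^3 + 24*x^2 - 24*x + 8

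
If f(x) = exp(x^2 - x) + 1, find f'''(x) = 8*x^3*exp(x^2 - x) - 12*x^2*exp(x^2 - x) + 18*x*exp(x^2 - x) - 7*exp(x^2 - x)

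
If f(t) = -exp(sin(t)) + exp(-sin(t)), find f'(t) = -(exp(sin(t)) + exp(-sin(t)))*cos(t)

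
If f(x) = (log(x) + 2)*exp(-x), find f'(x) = (-x*log(x) - 2*x + 1)*exp(-x)/x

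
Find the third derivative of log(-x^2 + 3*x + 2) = (4*x^3 - 18*x^2 + 78*x - 90)/(x^6 - 9*x^5 + 21*x^4 + 9*x^3 - 42*x^2 - 36*x - 8)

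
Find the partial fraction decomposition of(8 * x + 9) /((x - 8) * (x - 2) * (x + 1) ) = 1/(27*(x + 1)) - 25/(18*(x - 2)) + 73/(54*(x - 8))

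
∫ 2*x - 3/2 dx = x^2 - 3*x/2 + C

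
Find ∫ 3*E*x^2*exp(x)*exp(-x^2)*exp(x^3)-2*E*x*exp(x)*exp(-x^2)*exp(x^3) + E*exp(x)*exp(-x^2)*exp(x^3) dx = exp(x^3 - x^2 + x + 1) + C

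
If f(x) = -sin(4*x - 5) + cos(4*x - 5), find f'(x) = -4*sin(4*x - 5) - 4*cos(4*x - 5)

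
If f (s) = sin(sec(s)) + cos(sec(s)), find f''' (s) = sqrt(2)*(3*sin(pi/4 + 1/cos(s))/cos(s) - 6*sin(pi/4 + 1/cos(s))/cos(s)^3 - cos(pi/4 + 1/cos(s)) + 7*cos(pi/4 + 1/cos(s))/cos(s)^2 - cos(pi/4 + 1/cos(s))/cos(s)^4)*sin(s)/cos(s)^2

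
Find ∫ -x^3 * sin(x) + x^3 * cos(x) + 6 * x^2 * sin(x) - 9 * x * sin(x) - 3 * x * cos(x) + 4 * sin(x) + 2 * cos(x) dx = sqrt(2)*(x - 1)^3*sin(x + pi/4) + C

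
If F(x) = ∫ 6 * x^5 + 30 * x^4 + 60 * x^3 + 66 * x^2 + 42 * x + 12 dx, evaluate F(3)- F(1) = 4144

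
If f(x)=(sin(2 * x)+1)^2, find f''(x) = -8*sin(2*x)^2 - 8*sin(2*x) + 8*cos(2*x)^2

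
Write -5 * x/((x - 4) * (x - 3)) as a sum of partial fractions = 15/(x - 3) - 20/(x - 4)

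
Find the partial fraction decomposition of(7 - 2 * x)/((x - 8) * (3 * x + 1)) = -23/(25*(3*x + 1)) - 9/(25*(x - 8))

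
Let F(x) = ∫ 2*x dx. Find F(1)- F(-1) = 0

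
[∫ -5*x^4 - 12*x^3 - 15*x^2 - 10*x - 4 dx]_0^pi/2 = (1 + (1 + pi/2)^2)*(-pi^3/8 - pi^2/4 - pi/2 - 1) + 2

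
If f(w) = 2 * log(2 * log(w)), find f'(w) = 2/(w*log(w))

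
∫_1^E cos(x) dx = -sin(1) + sin(E)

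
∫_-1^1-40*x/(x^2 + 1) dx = 0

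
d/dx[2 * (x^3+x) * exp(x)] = 2*x^3*exp(x) + 6*x^2*exp(x) + 2*x*exp(x) + 2*exp(x)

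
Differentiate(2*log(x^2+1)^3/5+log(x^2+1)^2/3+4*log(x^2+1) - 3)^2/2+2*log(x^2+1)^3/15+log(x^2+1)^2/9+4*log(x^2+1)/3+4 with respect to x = (216*x*log(x^2 + 1)^5 + 300*x*log(x^2 + 1)^4 + 2980*x*log(x^2 + 1)^3 + 360*x*log(x^2 + 1)^2 + 6400*x*log(x^2 + 1) - 4800*x)/(225*x^2 + 225)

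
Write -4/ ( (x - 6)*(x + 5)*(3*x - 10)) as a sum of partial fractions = 9/(50*(3*x - 10)) - 4/(275*(x + 5)) - 1/(22*(x - 6))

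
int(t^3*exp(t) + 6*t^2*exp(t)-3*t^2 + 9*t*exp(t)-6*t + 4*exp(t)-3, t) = (t + 1)^3*(exp(t) - 1) + C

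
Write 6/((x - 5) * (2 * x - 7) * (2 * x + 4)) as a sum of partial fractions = -4/(11*(2*x - 7)) + 3/(77*(x + 2)) + 1/(7*(x - 5))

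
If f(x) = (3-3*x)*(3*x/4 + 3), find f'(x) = -9*x/2 - 27/4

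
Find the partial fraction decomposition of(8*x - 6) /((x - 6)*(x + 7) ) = 62/(13*(x + 7)) + 42/(13*(x - 6))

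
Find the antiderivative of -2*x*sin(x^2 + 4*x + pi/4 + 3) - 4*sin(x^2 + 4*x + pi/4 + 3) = cos((x + 2)^2 - 1 + pi/4) + C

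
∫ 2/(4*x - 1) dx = log(1 - 4*x)/2 + C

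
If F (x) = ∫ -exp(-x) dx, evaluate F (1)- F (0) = -1 + exp(-1)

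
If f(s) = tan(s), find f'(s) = cos(s)^(-2)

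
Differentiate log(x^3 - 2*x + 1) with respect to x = (3*x^2 - 2)/(x^3 - 2*x + 1)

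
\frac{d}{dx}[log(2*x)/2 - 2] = 1/(2*x)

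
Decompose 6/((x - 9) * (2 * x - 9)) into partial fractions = -4/(3*(2*x - 9)) + 2/(3*(x - 9))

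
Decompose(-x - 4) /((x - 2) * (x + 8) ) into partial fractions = -2/(5*(x + 8)) - 3/(5*(x - 2))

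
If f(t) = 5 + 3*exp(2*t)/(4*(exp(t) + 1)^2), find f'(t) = 3*exp(2*t)/(2*exp(3*t) + 6*exp(2*t) + 6*exp(t) + 2)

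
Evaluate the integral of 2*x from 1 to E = -1 + exp(2)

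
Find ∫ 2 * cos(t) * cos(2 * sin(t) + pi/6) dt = sin(2*sin(t) + pi/6) + C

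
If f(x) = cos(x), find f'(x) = -sin(x)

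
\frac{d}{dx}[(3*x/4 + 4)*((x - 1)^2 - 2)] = 9*x^2/4 + 5*x - 35/4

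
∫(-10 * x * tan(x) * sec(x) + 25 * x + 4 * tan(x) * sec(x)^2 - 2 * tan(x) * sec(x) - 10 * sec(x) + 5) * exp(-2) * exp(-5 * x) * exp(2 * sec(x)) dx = (-5*x + 2*sec(x) - 2)*exp(-5*x + 2*sec(x) - 2) + C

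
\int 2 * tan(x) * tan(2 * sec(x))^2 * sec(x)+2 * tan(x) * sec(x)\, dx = tan(2*sec(x)) + C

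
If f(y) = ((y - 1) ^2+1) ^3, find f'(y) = 6*y^5 - 30*y^4 + 72*y^3 - 96*y^2 + 72*y - 24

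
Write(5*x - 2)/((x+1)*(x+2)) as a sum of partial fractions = 12/(x + 2) - 7/(x + 1)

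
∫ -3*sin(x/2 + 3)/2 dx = 3*cos(x/2 + 3) + C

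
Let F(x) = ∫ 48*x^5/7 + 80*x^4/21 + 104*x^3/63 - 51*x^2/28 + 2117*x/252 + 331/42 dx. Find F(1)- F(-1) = 225/14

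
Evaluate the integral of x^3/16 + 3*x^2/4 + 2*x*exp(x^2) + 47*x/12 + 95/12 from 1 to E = -1433/64 - E/12 + exp(2)/12 + (exp(2)/4 + 2*E + 7)^2/4 + exp(exp(2))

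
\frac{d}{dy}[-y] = -1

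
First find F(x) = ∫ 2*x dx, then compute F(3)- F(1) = 8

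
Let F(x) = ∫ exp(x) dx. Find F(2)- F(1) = -E + exp(2)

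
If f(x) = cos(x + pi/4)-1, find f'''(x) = sin(x + pi/4)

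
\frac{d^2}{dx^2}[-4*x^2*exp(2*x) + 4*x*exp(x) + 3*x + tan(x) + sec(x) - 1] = -16*x^2*exp(2*x) - 32*x*exp(2*x) + 4*x*exp(x) - 8*exp(2*x) + 8*exp(x) + 2*tan(x)^3 + 2*tan(x)^2*sec(x) + 2*tan(x) + sec(x)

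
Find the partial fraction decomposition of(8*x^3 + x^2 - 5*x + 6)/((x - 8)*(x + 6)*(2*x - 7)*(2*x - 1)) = 19/(1170*(2*x - 1)) - 1375/(1026*(2*x - 7)) + 828/(1729*(x + 6)) + 2063/(945*(x - 8))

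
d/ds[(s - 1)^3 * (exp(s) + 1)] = s^3*exp(s) + 3*s^2 - 3*s*exp(s) - 6*s + 2*exp(s) + 3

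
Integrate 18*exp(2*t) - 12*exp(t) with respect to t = (3*exp(t) - 2)^2 + C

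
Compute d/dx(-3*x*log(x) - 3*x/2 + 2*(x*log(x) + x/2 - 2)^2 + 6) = 4*x*log(x)^2 + 8*x*log(x) + 3*x - 11*log(x) - 33/2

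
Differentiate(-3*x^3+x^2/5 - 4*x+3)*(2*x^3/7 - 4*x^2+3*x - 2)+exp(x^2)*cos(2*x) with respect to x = -36*x^5/7 + 422*x^4/7 - 1532*x^3/35 + 2463*x^2/35 + 2*x*exp(x^2)*cos(2*x) - 244*x/5 - 2*exp(x^2)*sin(2*x) + 17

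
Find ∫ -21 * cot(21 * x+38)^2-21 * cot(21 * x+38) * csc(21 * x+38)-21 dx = cot(21*x + 38) + csc(21*x + 38) + C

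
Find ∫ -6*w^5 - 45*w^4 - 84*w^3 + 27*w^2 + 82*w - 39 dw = -w^6 - 9*w^5 - 21*w^4 + 9*w^3 + 41*w^2 - 39*w + C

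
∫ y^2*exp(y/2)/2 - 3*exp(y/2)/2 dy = ((y - 2)^2 + 1)*exp(y/2) + C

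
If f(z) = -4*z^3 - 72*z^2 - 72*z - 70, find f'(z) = -12*z^2 - 144*z - 72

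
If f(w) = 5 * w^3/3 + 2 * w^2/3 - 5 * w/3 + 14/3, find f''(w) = 10*w + 4/3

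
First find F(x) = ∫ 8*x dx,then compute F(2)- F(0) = 16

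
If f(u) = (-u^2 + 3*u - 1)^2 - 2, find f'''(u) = 24*u - 36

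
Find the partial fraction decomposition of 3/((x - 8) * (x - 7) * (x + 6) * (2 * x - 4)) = -3/(2912*(x + 6)) + 1/(160*(x - 2)) - 3/(130*(x - 7)) + 1/(56*(x - 8))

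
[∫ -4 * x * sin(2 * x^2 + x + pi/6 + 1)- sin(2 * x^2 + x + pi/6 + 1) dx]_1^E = -cos(pi/6 + 4) + cos(pi/6 + 1 + E + 2*exp(2))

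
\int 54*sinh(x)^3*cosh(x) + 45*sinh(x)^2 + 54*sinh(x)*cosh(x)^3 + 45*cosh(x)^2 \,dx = 9*(3*sinh(2*x) + 10)*sinh(2*x)/4 + C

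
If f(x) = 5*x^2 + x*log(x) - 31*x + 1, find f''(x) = (10*x + 1)/x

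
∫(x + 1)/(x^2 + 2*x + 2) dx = log((x + 1)^2 + 1)/2 + C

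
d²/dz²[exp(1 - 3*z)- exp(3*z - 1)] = (9 - 9*exp(6*z - 2))*exp(1 - 3*z)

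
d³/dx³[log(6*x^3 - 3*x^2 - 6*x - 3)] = (48*x^6 - 48*x^5 + 72*x^4 + 188*x^3 - 48*x^2 - 36*x + 8)/(8*x^9 - 12*x^8 - 18*x^7 + 11*x^6 + 30*x^5 + 9*x^4 - 14*x^3 - 15*x^2 - 6*x - 1)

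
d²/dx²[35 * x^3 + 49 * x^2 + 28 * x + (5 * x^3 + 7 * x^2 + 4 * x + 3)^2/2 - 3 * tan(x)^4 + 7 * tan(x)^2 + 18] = 375*x^4 + 700*x^3 + 534*x^2 + 468*x - 60*tan(x)^6 - 54*tan(x)^4 + 20*tan(x)^2 + 170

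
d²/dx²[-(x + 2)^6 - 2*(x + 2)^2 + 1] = -30*x^4 - 240*x^3 - 720*x^2 - 960*x - 484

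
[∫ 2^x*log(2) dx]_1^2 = 2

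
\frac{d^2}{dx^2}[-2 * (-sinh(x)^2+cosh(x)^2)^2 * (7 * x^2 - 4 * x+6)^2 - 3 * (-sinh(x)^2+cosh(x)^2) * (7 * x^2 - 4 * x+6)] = -1176*x^2 + 672*x - 442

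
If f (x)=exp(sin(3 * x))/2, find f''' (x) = -27*(sin(3*x) + 3)*exp(sin(3*x))*sin(3*x)*cos(3*x)/2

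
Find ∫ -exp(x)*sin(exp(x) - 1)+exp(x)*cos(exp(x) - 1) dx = sqrt(2)*cos(-exp(x) + pi/4 + 1) + C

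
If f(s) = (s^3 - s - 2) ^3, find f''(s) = 72*s^7 - 126*s^5 - 180*s^4 + 60*s^3 + 144*s^2 + 66*s - 12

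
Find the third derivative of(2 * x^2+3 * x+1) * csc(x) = (2*x^2*cos(x)/sin(x) - 12*x^2*cos(x)/sin(x)^3 - 12*x + 3*x*cos(x)/sin(x) + 24*x/sin(x)^2 - 18*x*cos(x)/sin(x)^3 - 9 - 11*cos(x)/sin(x) + 18/sin(x)^2 - 6*cos(x)/sin(x)^3)/sin(x)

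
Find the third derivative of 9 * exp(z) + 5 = 9*exp(z)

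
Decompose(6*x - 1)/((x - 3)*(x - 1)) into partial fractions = -5/(2*(x - 1)) + 17/(2*(x - 3))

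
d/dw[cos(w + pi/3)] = -sin(w + pi/3)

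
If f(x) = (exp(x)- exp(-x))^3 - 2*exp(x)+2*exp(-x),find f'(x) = (3*exp(6*x) - 5*exp(4*x) - 5*exp(2*x) + 3)*exp(-3*x)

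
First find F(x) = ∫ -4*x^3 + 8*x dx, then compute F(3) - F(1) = -48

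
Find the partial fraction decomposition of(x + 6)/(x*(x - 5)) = 11/(5*(x - 5)) - 6/(5*x)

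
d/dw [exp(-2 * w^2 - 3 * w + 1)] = (-4*w - 3)*exp(-2*w^2 - 3*w + 1)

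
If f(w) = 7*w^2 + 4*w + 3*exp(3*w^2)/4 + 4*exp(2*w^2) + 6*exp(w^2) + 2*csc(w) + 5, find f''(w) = 27*w^2*exp(3*w^2) + 64*w^2*exp(2*w^2) + 24*w^2*exp(w^2) + 9*exp(3*w^2)/2 + 16*exp(2*w^2) + 12*exp(w^2) + 14 - 2/sin(w) + 4/sin(w)^3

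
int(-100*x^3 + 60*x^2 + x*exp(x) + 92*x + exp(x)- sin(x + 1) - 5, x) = -25*x^4 + 20*x^3 + 46*x^2 + x*exp(x) - 5*x + cos(x + 1) + C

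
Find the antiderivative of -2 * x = -x^2 + C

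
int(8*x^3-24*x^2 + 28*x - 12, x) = 2*x^4 - 8*x^3 + 14*x^2 - 12*x + C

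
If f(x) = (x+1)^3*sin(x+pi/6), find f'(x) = (x + 1)^2*(x*cos(x + pi/6) + 3*sin(x + pi/6) + cos(x + pi/6))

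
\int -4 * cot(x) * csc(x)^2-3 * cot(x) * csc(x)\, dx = (2*csc(x) + 3)*csc(x) + C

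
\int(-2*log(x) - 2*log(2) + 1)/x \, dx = -log(2*x)^2 + log(2*x) + C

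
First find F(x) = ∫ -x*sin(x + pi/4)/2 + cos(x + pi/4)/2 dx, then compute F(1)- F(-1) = sqrt(2)*cos(1)/2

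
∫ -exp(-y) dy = exp(-y) + C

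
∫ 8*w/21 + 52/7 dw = 4*w^2/21 + 52*w/7 + C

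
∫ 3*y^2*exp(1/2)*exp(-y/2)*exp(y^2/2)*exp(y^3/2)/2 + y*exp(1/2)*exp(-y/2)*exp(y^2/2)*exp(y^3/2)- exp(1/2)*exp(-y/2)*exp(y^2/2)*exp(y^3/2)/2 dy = exp(y^3/2 + y^2/2 - y/2 + 1/2) + C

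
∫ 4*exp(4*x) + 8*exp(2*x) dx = (exp(2*x) + 2)^2 + C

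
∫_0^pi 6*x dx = 3*pi^2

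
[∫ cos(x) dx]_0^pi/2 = 1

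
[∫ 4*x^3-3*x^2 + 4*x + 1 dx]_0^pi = -3 + (2 + (-1 + pi)^2)*(1 + pi + pi^2)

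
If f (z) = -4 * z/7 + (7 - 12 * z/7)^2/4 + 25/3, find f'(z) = 72*z/49 - 46/7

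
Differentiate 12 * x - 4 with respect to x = 12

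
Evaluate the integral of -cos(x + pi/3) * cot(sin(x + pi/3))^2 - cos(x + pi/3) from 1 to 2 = -cot(sin(1 + pi/3)) + cot(sin(pi/3 + 2))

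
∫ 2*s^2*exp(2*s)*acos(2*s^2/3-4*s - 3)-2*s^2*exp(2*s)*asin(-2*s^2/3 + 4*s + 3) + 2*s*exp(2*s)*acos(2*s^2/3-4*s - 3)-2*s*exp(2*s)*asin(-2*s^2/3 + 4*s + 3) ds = s^2*(acos(2*s^2/3 - 4*s - 3) - asin(-2*s^2/3 + 4*s + 3))*exp(2*s) + C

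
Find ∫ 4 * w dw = 2*w^2 + C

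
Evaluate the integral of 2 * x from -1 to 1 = 0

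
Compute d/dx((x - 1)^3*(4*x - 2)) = 16*x^3 - 42*x^2 + 36*x - 10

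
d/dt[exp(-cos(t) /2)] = exp(-cos(t)/2)*sin(t)/2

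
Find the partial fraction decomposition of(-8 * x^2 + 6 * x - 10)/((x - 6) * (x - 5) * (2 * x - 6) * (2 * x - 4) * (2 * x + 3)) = -148/(12285*(2*x + 3)) + 5/(56*(x - 2)) - 8/(27*(x - 3)) + 15/(26*(x - 5)) - 131/(360*(x - 6))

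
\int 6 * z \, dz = 3*z^2 + C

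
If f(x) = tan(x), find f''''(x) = 24*tan(x)^5 + 40*tan(x)^3 + 16*tan(x)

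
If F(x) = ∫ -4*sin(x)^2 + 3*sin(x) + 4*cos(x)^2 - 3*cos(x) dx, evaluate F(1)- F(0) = -3*sqrt(2)*sin(pi/4 + 1) + 2*sin(2) + 3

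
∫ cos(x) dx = sin(x) + C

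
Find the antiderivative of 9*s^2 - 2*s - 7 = 3*s^3 - s^2 - 7*s + C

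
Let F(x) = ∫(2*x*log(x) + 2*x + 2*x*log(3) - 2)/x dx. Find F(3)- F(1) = 8*log(3)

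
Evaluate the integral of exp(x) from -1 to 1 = E - exp(-1)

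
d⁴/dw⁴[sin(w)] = sin(w)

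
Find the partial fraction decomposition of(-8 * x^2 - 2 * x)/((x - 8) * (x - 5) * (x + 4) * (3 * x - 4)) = -57/(440*(3*x - 4)) + 5/(72*(x + 4)) + 70/(99*(x - 5)) - 11/(15*(x - 8))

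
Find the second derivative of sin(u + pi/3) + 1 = -sin(u + pi/3)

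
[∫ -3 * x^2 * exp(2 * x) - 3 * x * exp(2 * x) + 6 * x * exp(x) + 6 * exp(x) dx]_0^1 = -3*exp(2)/2 + 6*E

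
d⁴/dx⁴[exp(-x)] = exp(-x)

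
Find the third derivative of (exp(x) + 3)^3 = 27*exp(3*x) + 72*exp(2*x) + 27*exp(x)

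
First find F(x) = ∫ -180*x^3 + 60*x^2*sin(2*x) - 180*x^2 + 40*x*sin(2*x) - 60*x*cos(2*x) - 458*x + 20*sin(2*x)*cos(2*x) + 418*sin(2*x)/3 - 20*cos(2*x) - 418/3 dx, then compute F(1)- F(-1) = -1196/3 - 40*cos(2)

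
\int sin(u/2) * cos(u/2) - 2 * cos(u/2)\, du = (sin(u/2) - 2)^2 + C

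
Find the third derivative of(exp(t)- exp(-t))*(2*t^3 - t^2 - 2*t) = (2*t^3*exp(2*t) + 2*t^3 + 17*t^2*exp(2*t) - 19*t^2 + 28*t*exp(2*t) + 40*t - 12)*exp(-t)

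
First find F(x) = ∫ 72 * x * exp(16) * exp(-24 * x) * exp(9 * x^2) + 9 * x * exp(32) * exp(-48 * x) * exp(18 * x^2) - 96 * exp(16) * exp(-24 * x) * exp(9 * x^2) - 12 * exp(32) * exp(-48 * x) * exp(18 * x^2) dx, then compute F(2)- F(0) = -exp(32)/4 - 4*exp(16) + 4*exp(4) + exp(8)/4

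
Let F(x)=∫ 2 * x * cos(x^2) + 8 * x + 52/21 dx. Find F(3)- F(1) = -sin(1) + sin(9) + 776/21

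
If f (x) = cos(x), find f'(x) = -sin(x)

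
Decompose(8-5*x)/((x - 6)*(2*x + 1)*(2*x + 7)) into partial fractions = 17/(38*(2*x + 7)) - 7/(26*(2*x + 1)) - 22/(247*(x - 6))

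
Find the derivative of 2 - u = -1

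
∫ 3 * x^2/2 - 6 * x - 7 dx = x^3/2 - 3*x^2 - 7*x + C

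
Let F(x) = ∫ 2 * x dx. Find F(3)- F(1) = 8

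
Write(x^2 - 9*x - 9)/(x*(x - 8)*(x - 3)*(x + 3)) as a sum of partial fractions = -3/(22*(x + 3)) + 3/(10*(x - 3)) - 17/(440*(x - 8)) - 1/(8*x)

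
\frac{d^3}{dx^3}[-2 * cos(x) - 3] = -2*sin(x)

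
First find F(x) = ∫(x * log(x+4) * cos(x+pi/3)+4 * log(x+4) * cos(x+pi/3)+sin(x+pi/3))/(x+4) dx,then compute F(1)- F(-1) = -log(3)*cos(pi/6 + 1) + log(5)*sin(1 + pi/3)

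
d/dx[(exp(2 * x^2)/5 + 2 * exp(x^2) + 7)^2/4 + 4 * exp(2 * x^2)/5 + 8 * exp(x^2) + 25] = 2*x*exp(4*x^2)/25 + 6*x*exp(3*x^2)/5 + 10*x*exp(2*x^2) + 30*x*exp(x^2)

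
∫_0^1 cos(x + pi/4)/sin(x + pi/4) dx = log(sin(pi/4 + 1)) + log(2)/2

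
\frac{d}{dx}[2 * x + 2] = 2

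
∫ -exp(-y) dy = exp(-y) + C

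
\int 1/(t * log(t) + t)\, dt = log(2*log(t) + 2) + C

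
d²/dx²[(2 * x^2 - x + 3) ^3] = 240*x^4 - 240*x^3 + 504*x^2 - 222*x + 126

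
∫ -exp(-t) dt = exp(-t) + C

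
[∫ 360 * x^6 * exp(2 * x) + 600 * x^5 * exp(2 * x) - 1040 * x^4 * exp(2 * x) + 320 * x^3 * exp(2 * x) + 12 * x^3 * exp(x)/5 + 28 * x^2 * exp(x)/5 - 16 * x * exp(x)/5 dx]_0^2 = 64*exp(2)/5 + 5120*exp(4)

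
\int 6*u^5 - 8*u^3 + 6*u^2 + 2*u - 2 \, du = u^6 - 2*u^4 + 2*u^3 + u^2 - 2*u + C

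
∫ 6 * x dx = 3*x^2 + C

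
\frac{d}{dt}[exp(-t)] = -exp(-t)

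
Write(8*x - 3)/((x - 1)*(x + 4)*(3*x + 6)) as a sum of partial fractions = -7/(6*(x + 4)) + 19/(18*(x + 2)) + 1/(9*(x - 1))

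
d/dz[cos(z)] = -sin(z)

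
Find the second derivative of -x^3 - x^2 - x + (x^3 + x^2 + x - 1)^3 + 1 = 72*x^7 + 168*x^6 + 252*x^5 + 120*x^4 - 72*x^2 - 18*x - 2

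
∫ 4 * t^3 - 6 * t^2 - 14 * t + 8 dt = t^4 - 2*t^3 - 7*t^2 + 8*t + C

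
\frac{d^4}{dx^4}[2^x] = 2^x*log(2)^4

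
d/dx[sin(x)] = cos(x)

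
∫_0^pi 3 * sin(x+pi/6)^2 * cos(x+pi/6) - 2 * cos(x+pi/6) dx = 7/4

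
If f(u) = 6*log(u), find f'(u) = 6/u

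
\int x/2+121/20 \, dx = x^2/4 + 121*x/20 + C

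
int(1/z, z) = log(z) + C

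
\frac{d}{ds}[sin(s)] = cos(s)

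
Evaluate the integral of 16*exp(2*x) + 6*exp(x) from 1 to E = -8*exp(2) - 6*E + 6*exp(E) + 8*exp(2*E)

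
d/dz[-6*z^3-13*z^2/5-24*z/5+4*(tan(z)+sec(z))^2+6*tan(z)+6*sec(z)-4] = -18*z^2 - 26*z/5 + 8*tan(z)^3 + 16*tan(z)^2*sec(z) + 6*tan(z)^2 + 8*tan(z)*sec(z)^2 + 6*tan(z)*sec(z) + 8*tan(z) + 8*sec(z) + 6/5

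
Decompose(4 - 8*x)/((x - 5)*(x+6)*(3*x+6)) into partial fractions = 13/(33*(x + 6)) - 5/(21*(x + 2)) - 12/(77*(x - 5))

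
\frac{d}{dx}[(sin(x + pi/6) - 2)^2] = sin(2*x + pi/3) - 4*cos(x + pi/6)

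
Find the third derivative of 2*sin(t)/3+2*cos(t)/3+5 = 2*sin(t)/3 - 2*cos(t)/3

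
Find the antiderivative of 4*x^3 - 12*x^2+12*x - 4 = x^4 - 4*x^3 + 6*x^2 - 4*x + C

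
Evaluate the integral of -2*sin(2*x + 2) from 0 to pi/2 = -2*cos(2)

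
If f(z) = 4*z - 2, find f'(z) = 4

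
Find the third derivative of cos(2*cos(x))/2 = -4*sin(x)^3*sin(2*cos(x)) - sin(x)*sin(2*cos(x)) - 6*sin(x)*cos(x)*cos(2*cos(x))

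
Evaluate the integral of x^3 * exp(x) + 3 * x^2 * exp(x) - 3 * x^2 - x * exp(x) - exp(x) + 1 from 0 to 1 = 0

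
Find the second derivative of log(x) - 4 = -1/x^2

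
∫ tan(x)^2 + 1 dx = tan(x) + C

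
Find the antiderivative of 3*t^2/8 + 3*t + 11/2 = t^3/8 + 3*t^2/2 + 11*t/2 + C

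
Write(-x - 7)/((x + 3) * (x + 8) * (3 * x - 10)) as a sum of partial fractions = -93/(646*(3*x - 10)) + 1/(170*(x + 8)) + 4/(95*(x + 3))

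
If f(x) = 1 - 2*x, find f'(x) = -2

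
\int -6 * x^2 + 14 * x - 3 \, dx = -2*x^3 + 7*x^2 - 3*x + C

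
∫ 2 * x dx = x^2 + C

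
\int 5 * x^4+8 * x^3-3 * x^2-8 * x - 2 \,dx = x^5 + 2*x^4 - x^3 - 4*x^2 - 2*x + C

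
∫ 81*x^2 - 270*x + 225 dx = 27*x^3 - 135*x^2 + 225*x + C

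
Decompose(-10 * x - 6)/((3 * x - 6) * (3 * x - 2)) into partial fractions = 19/(6*(3*x - 2)) - 13/(6*(x - 2))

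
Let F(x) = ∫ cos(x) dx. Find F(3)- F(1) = -sin(1) + sin(3)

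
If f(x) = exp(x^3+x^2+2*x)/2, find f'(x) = 3*x^2*exp(x^3 + x^2 + 2*x)/2 + x*exp(x^3 + x^2 + 2*x) + exp(x^3 + x^2 + 2*x)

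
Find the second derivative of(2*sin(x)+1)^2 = -4*sin(x) + 8*cos(2*x)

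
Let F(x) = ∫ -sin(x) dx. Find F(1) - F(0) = -1 + cos(1)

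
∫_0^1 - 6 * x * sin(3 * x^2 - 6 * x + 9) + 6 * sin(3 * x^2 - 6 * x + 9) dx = -cos(9) + cos(6)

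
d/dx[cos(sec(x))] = -sin(sec(x))*tan(x)*sec(x)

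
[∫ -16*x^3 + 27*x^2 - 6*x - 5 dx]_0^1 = -3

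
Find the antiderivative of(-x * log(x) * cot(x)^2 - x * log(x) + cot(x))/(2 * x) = log(x)*cot(x)/2 + C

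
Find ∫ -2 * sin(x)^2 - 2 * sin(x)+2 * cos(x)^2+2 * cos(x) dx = (sqrt(2)*sin(x + pi/4) + 1)^2 + C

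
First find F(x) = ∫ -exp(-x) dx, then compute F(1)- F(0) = -1 + exp(-1)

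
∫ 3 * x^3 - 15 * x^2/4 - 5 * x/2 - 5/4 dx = 3*x^4/4 - 5*x^3/4 - 5*x^2/4 - 5*x/4 + C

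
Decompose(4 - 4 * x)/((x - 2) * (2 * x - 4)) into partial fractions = -2/(x - 2) - 2/(x - 2)^2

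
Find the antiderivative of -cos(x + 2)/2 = -sin(x + 2)/2 + C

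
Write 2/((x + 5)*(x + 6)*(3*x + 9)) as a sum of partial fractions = 2/(9*(x + 6)) - 1/(3*(x + 5)) + 1/(9*(x + 3))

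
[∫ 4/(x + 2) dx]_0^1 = -4*log(2) + 4*log(3)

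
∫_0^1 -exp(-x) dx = -1 + exp(-1)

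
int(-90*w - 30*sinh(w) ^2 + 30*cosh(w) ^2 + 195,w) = -45*w^2 + 225*w + C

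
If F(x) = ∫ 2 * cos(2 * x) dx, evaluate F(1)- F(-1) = 2*sin(2)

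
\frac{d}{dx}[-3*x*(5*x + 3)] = -30*x - 9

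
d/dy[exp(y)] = exp(y)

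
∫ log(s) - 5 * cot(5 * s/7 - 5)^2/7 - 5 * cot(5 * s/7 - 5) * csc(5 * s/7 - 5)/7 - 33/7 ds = s*log(s) - 5*s + cot(5*s/7 - 5) + csc(5*s/7 - 5) + C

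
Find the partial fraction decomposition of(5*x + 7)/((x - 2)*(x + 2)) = 3/(4*(x + 2)) + 17/(4*(x - 2))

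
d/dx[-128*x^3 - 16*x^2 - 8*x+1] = -384*x^2 - 32*x - 8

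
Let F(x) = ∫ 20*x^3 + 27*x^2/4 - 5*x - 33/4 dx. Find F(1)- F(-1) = -12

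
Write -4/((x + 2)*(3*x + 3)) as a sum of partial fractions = 4/(3*(x + 2)) - 4/(3*(x + 1))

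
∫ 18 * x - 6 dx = 9*x^2 - 6*x + C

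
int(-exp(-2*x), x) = exp(-2*x)/2 + C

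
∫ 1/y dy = log(-4*y) + C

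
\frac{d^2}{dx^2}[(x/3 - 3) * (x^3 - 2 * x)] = 4*x^2 - 18*x - 4/3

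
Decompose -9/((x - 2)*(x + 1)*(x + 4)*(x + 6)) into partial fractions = 9/(80*(x + 6)) - 1/(4*(x + 4)) + 1/(5*(x + 1)) - 1/(16*(x - 2))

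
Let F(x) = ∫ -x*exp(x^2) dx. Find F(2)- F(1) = -exp(4)/2 + E/2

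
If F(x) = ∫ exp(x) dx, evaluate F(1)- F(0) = -1 + E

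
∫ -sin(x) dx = cos(x) + C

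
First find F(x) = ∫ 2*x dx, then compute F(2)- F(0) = 4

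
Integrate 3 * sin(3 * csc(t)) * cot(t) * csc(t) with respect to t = cos(3*csc(t)) + C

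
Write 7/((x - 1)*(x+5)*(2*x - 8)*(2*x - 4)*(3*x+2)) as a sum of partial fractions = -81/(4160*(3*x + 2)) + 1/(2808*(x + 5)) + 7/(360*(x - 1)) - 1/(64*(x - 2)) + 1/(432*(x - 4))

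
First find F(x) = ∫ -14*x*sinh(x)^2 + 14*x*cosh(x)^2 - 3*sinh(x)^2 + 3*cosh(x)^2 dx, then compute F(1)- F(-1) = 6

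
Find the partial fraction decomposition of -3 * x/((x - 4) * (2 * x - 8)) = -3/(2*(x - 4)) - 6/(x - 4)^2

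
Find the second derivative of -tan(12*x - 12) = -288*tan(12*x - 12)^3 - 288*tan(12*x - 12)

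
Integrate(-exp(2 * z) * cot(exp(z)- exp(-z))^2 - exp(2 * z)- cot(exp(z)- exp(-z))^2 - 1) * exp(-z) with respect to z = cot(2*sinh(z)) + C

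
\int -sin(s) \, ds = cos(s) + C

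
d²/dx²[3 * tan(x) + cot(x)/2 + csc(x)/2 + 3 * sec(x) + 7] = 6*tan(x)^3 + 6*tan(x)^2*sec(x) + 6*tan(x) + cot(x)^3 + cot(x)^2*csc(x) + cot(x) + csc(x)/2 + 3*sec(x)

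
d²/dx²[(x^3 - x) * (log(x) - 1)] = (6*x^2*log(x) - x^2 - 1)/x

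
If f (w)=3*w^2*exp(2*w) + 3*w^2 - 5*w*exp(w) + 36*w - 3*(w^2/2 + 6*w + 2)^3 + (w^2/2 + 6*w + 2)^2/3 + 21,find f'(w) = -9*w^5/4 - 135*w^4/2 - 1997*w^3/3 + 6*w^2*exp(2*w) - 2262*w^2 + 6*w*exp(2*w) - 5*w*exp(w) - 3902*w/3 - 5*exp(w) - 172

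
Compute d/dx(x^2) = 2*x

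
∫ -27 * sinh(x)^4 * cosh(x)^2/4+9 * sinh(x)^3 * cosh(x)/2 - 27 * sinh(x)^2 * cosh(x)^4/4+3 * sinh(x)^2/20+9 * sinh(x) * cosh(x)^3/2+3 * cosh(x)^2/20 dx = -9*sinh(x)^3*cosh(x)^3/4 + 3*sinh(2*x)/40 + 9*cosh(4*x)/32 + C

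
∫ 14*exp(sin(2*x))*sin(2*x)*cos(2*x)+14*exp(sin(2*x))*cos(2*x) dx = 7*exp(sin(2*x))*sin(2*x) + C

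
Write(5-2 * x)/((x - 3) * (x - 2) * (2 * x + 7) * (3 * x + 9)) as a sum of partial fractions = -32/(143*(2*x + 7)) + 11/(90*(x + 3)) - 1/(165*(x - 2)) - 1/(234*(x - 3))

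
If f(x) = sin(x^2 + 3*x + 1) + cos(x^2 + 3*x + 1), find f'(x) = -2*x*sin(x^2 + 3*x + 1) + 2*x*cos(x^2 + 3*x + 1) - 3*sin(x^2 + 3*x + 1) + 3*cos(x^2 + 3*x + 1)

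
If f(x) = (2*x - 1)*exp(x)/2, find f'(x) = x*exp(x) + exp(x)/2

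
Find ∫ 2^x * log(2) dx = 2^x + C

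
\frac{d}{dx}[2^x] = 2^x*log(2)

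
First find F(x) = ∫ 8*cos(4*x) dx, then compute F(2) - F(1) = -2*sin(4) + 2*sin(8)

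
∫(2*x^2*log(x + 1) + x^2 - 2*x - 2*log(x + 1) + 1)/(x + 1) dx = (x - 1)^2*log(x + 1) + C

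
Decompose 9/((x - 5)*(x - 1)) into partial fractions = -9/(4*(x - 1)) + 9/(4*(x - 5))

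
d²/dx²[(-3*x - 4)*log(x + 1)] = (-3*x - 2)/(x^2 + 2*x + 1)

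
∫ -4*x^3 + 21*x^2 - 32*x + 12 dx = -x^4 + 7*x^3 - 16*x^2 + 12*x + C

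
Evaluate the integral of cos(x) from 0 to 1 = sin(1)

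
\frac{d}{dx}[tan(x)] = cos(x)^(-2)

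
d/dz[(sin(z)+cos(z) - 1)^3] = 3*sqrt(2)*(sqrt(2)*sin(z + pi/4) - 1)^2*cos(z + pi/4)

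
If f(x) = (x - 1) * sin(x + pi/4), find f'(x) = x*cos(x + pi/4) + sqrt(2)*sin(x)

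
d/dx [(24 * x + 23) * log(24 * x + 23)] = 24*log(24*x + 23) + 24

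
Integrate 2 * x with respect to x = x^2 + C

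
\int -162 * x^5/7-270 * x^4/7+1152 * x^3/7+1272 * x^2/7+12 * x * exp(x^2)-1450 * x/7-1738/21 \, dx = -27*x^6/7 - 54*x^5/7 + 288*x^4/7 + 424*x^3/7 - 725*x^2/7 - 1738*x/21 + 6*exp(x^2) + C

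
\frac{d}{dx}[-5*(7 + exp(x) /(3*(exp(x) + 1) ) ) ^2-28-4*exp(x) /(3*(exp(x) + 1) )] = (-232*exp(2*x) - 222*exp(x))/(9*exp(3*x) + 27*exp(2*x) + 27*exp(x) + 9)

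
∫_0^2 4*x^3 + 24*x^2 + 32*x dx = 144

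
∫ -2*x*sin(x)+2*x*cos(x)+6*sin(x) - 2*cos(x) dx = 2*sqrt(2)*(x - 2)*sin(x + pi/4) + C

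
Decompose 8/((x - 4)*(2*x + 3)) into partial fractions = -16/(11*(2*x + 3)) + 8/(11*(x - 4))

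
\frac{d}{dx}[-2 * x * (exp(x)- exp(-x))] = (-2*x*exp(2*x) - 2*x - 2*exp(2*x) + 2)*exp(-x)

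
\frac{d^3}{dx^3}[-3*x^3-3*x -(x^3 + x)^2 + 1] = -120*x^3 - 48*x - 18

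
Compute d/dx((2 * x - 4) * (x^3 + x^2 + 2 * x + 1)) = 8*x^3 - 6*x^2 - 6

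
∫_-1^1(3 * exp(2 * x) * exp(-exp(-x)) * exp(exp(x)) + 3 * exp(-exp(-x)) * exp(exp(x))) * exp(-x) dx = -3*exp(-E + exp(-1)) + 3*exp(E - exp(-1))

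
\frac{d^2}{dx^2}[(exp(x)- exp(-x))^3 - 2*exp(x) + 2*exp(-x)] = (9*exp(6*x) - 5*exp(4*x) + 5*exp(2*x) - 9)*exp(-3*x)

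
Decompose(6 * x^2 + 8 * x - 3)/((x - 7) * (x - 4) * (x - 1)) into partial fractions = 11/(18*(x - 1)) - 125/(9*(x - 4)) + 347/(18*(x - 7))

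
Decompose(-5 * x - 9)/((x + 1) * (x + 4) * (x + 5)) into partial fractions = 4/(x + 5) - 11/(3*(x + 4)) - 1/(3*(x + 1))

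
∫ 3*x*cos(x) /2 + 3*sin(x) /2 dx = 3*x*sin(x)/2 + C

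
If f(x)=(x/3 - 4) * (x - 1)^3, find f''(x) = 4*x^2 - 30*x + 26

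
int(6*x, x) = 3*x^2 + C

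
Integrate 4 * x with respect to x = 2*x^2 + C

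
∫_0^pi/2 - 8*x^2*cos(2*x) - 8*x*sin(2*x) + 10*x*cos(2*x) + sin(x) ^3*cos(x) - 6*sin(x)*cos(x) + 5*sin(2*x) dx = -11/4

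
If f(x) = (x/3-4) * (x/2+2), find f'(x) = x/3 - 4/3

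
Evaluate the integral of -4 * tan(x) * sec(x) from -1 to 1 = 0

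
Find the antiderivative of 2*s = s^2 + C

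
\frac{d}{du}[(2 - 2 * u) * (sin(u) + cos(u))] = 2*u*sin(u) - 2*u*cos(u) - 4*sin(u)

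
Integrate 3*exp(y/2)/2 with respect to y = 3*exp(y/2) + C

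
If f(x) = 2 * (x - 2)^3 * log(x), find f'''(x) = (12*x^3*log(x) + 22*x^3 - 24*x^2 - 24*x - 32)/x^3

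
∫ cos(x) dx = sin(x) + C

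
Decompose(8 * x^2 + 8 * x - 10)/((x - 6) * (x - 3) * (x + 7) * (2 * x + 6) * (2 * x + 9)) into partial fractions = -928/(4725*(2*x + 9)) + 163/(2600*(x + 7)) + 19/(648*(x + 3)) - 43/(2700*(x - 3)) + 163/(7371*(x - 6))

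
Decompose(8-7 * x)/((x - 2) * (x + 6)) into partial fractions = -25/(4*(x + 6)) - 3/(4*(x - 2))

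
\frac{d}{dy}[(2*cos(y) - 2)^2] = 8*(1 - cos(y))*sin(y)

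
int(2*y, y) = y^2 + C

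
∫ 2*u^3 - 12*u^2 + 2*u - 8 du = u^4/2 - 4*u^3 + u^2 - 8*u + C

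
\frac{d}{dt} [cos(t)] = -sin(t)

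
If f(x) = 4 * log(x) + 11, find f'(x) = 4/x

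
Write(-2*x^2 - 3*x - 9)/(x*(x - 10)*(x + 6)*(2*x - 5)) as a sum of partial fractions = 232/(1275*(2*x - 5)) + 21/(544*(x + 6)) - 239/(2400*(x - 10)) - 3/(100*x)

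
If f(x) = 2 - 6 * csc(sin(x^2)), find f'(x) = 12*x*cos(x^2)*cot(sin(x^2))*csc(sin(x^2))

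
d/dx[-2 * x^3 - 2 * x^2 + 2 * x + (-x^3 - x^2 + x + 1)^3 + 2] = -9*x^8 - 24*x^7 + 48*x^5 + 30*x^4 - 24*x^3 - 30*x^2 - 4*x + 5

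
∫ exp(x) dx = exp(x) + C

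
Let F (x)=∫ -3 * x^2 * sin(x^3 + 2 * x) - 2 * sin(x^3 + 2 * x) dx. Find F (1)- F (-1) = 0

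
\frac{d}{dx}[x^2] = 2*x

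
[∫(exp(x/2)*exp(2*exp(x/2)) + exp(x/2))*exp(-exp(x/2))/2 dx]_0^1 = -E - exp(-exp(1/2)) + exp(-1) + exp(exp(1/2))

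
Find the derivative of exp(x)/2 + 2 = exp(x)/2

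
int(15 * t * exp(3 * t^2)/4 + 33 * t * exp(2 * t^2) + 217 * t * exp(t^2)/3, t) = (15*exp(2*t^2) + 198*exp(t^2) + 868)*exp(t^2)/24 + C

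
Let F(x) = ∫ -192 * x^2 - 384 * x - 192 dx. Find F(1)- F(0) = -448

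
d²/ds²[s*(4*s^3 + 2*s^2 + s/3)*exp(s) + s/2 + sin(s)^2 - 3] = 4*s^4*exp(s) + 34*s^3*exp(s) + 181*s^2*exp(s)/3 + 40*s*exp(s)/3 + 2*exp(s)/3 + 2*cos(2*s)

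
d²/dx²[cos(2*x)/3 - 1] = -4*cos(2*x)/3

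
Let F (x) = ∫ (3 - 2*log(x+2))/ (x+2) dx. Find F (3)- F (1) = -3*log(3) - log(5)^2 + log(3)^2 + 3*log(5)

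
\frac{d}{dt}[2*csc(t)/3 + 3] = -2*cot(t)*csc(t)/3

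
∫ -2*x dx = -x^2 + C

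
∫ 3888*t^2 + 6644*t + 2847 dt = 1296*t^3 + 3322*t^2 + 2847*t + C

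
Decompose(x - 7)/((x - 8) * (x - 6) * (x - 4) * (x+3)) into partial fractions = 10/(693*(x + 3)) - 3/(56*(x - 4)) + 1/(36*(x - 6)) + 1/(88*(x - 8))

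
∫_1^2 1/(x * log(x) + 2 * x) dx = -log(4) + log(2*log(2) + 4)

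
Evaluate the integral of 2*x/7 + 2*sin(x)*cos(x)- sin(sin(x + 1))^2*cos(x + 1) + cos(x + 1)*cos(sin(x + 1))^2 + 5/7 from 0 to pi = -sin(2*sin(1)) + pi^2/7 + 5*pi/7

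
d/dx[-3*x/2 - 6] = -3/2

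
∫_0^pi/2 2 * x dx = pi^2/4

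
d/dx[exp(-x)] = -exp(-x)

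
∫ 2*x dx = x^2 + C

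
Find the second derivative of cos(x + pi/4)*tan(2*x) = 8*sin(2*x)*cos(x + pi/4)/cos(2*x)^3 - 4*sin(x + pi/4)/cos(2*x)^2 - cos(x + pi/4)*tan(2*x)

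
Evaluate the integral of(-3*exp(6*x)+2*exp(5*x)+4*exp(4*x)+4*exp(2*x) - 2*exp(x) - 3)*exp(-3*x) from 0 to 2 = -(-exp(-2) + exp(2))^3 - exp(-2) + exp(2) + (-exp(-2) + exp(2))^2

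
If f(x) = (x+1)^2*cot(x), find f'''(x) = -6*x^2*cot(x)^4 - 8*x^2*cot(x)^2 - 2*x^2 - 12*x*cot(x)^4 + 12*x*cot(x)^3 - 16*x*cot(x)^2 + 12*x*cot(x) - 4*x - 6*cot(x)^4 + 12*cot(x)^3 - 14*cot(x)^2 + 12*cot(x) - 8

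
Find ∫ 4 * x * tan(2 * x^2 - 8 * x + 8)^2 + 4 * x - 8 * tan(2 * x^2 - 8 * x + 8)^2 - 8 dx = tan(2*(x - 2)^2) + C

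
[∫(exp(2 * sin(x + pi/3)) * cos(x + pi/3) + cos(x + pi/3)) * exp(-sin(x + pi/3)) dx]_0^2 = -exp(sqrt(3)/2) - exp(-sin(pi/3 + 2)) + exp(-sqrt(3)/2) + exp(sin(pi/3 + 2))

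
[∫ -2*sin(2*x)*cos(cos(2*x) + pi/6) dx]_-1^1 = 0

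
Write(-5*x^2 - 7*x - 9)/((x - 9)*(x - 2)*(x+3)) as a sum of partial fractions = -11/(20*(x + 3)) + 43/(35*(x - 2)) - 159/(28*(x - 9))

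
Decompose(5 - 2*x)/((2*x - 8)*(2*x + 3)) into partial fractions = -8/(11*(2*x + 3)) - 3/(22*(x - 4))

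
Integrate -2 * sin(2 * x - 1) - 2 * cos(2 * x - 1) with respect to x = -sin(2*x - 1) + cos(2*x - 1) + C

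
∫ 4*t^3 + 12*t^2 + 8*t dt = t^4 + 4*t^3 + 4*t^2 + C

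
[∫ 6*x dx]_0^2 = 12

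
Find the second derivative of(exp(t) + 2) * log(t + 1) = (t^2*exp(t)*log(t + 1) + 2*t*exp(t)*log(t + 1) + 2*t*exp(t) + exp(t)*log(t + 1) + exp(t) - 2)/(t^2 + 2*t + 1)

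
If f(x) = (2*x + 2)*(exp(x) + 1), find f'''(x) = 2*x*exp(x) + 8*exp(x)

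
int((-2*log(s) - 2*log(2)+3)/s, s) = (3 - log(2*s))*log(2*s) + C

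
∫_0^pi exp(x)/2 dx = -1/2 + exp(pi)/2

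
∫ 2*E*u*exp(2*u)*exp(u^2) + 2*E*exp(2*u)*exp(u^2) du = exp((u + 1)^2) + C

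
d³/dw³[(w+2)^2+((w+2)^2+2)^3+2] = 120*w^3 + 720*w^2 + 1584*w + 1248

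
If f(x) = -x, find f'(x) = -1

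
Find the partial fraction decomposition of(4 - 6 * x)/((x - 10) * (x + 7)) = -46/(17*(x + 7)) - 56/(17*(x - 10))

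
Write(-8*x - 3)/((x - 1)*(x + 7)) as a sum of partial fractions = -53/(8*(x + 7)) - 11/(8*(x - 1))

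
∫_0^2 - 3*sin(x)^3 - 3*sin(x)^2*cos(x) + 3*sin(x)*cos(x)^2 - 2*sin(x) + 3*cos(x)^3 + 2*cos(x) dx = -3 + 2*cos(2) + (cos(2) + sin(2))^3 + 2*sin(2)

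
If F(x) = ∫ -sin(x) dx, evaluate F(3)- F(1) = cos(3) - cos(1)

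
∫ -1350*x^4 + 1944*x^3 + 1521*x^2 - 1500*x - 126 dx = -270*x^5 + 486*x^4 + 507*x^3 - 750*x^2 - 126*x + C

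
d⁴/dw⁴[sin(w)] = sin(w)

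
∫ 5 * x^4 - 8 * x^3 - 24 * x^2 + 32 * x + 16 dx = x^5 - 2*x^4 - 8*x^3 + 16*x^2 + 16*x + C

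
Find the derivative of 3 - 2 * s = -2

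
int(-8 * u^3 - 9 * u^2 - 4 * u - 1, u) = -2*u^4 - 3*u^3 - 2*u^2 - u + C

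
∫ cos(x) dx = sin(x) + C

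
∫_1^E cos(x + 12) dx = -sin(13) + sin(E + 12)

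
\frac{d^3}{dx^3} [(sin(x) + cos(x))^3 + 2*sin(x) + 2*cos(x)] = -sqrt(2)*(27*sin(3*x + pi/4) + 7*cos(x + pi/4))/2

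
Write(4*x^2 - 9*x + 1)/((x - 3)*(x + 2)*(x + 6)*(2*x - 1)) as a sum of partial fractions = 4/(65*(2*x - 1)) - 199/(468*(x + 6)) + 7/(20*(x + 2)) + 2/(45*(x - 3))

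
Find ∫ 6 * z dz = 3*z^2 + C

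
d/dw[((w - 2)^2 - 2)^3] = 6*w^5 - 60*w^4 + 216*w^3 - 336*w^2 + 216*w - 48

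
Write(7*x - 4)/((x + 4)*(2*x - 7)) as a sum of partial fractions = 41/(15*(2*x - 7)) + 32/(15*(x + 4))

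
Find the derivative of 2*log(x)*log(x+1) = (2*x*log(x) + 2*x*log(x + 1) + 2*log(x + 1))/(x^2 + x)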